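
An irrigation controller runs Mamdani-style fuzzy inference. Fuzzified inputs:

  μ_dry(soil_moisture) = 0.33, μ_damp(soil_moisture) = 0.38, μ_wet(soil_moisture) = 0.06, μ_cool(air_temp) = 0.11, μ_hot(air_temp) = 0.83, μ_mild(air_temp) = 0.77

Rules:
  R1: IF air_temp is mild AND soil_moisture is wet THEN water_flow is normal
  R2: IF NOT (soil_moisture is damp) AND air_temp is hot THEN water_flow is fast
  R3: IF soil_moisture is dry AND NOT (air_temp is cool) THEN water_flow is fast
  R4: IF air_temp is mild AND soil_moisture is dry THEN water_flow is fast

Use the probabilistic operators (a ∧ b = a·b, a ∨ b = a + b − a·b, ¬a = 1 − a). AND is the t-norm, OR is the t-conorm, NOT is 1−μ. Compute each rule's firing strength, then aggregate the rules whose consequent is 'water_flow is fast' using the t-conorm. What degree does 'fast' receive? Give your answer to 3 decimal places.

R1: mild=0.77, wet=0.06; AND[a·b] → w = 0.0462
R2: ¬damp=1−0.38=0.62, hot=0.83; AND[a·b] → w = 0.5146
R3: dry=0.33, ¬cool=1−0.11=0.89; AND[a·b] → w = 0.2937
R4: mild=0.77, dry=0.33; AND[a·b] → w = 0.2541
Rules with consequent 'fast': {R2, R3, R4} → strengths 0.5146, 0.2937, 0.2541
Aggregate via t-conorm [a + b − a·b]: 0.7443

0.744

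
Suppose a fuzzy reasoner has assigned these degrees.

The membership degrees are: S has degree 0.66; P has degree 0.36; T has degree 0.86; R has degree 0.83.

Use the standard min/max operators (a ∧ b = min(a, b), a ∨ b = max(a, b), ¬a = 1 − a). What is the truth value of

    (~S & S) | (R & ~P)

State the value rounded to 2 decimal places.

~S = 1 − 0.66 = 0.34
~S & S = min(a, b) on (0.34, 0.66) = 0.34
~P = 1 − 0.36 = 0.64
R & ~P = min(a, b) on (0.83, 0.64) = 0.64
(~S & S) | (R & ~P) = max(a, b) on (0.34, 0.64) = 0.64

0.64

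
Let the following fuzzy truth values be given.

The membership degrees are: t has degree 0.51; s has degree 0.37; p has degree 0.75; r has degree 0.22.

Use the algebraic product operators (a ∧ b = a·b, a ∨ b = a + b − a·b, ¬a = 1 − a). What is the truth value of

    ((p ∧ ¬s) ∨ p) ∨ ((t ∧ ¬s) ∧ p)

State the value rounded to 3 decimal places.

0.900

¬s = 1 − 0.3700 = 0.6300
p ∧ ¬s = a·b on (0.7500, 0.6300) = 0.4725
(p ∧ ¬s) ∨ p = a + b − a·b on (0.4725, 0.7500) = 0.8681
¬s = 1 − 0.3700 = 0.6300
t ∧ ¬s = a·b on (0.5100, 0.6300) = 0.3213
(t ∧ ¬s) ∧ p = a·b on (0.3213, 0.7500) = 0.2410
((p ∧ ¬s) ∨ p) ∨ ((t ∧ ¬s) ∧ p) = a + b − a·b on (0.8681, 0.2410) = 0.8999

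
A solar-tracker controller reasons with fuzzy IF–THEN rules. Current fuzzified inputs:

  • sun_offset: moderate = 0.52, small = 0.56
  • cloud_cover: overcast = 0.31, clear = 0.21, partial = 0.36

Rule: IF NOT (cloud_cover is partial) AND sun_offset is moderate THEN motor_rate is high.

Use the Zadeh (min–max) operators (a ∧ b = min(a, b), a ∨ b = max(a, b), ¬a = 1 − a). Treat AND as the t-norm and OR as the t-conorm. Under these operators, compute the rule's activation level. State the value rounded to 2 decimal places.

0.52

firing strength: ¬partial=1−0.36=0.64, moderate=0.52; AND[min(a, b)] → w = 0.52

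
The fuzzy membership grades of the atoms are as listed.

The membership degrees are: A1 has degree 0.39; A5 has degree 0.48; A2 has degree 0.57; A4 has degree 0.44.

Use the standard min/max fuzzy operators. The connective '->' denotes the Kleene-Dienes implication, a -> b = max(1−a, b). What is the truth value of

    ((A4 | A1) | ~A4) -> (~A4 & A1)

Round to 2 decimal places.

A4 | A1 = max(a, b) on (0.44, 0.39) = 0.44
~A4 = 1 − 0.44 = 0.56
(A4 | A1) | ~A4 = max(a, b) on (0.44, 0.56) = 0.56
~A4 = 1 − 0.44 = 0.56
~A4 & A1 = min(a, b) on (0.56, 0.39) = 0.39
((A4 | A1) | ~A4) -> (~A4 & A1)  [Kleene-Dienes: max(1−a, b)] with a=0.56, b=0.39 → 0.44

0.44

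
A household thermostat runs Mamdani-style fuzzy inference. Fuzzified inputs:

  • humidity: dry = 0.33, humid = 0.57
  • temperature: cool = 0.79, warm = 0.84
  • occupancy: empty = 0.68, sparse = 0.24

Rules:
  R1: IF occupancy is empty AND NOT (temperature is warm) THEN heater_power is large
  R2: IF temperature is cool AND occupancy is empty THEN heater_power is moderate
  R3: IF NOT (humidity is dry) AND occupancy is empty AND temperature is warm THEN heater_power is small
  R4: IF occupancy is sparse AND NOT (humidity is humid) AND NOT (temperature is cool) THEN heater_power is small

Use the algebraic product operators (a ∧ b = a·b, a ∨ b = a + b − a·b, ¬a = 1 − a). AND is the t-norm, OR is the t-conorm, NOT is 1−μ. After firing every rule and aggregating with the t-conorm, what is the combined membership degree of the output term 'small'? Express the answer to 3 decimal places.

R1: empty=0.68, ¬warm=1−0.84=0.16; AND[a·b] → w = 0.1088
R2: cool=0.79, empty=0.68; AND[a·b] → w = 0.5372
R3: ¬dry=1−0.33=0.67, empty=0.68, warm=0.84; AND[a·b] → w = 0.3827
R4: sparse=0.24, ¬humid=1−0.57=0.43, ¬cool=1−0.79=0.21; AND[a·b] → w = 0.0217
Rules with consequent 'small': {R3, R4} → strengths 0.3827, 0.0217
Aggregate via t-conorm [a + b − a·b]: 0.3961

0.396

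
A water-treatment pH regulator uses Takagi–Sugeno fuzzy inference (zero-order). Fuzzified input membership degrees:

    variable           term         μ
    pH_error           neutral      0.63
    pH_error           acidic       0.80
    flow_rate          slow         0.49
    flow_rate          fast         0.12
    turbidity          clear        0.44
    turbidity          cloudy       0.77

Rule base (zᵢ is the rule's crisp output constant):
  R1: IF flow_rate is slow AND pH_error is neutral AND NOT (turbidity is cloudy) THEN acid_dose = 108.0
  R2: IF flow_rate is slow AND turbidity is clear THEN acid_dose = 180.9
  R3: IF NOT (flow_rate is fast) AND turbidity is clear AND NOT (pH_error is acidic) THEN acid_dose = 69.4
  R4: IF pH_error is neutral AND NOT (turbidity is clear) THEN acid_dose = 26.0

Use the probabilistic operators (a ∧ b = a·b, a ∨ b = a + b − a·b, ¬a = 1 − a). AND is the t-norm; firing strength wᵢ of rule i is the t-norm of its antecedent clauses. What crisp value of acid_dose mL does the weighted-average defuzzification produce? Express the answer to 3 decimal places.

85.399

R1 (z=108.0): slow=0.49, neutral=0.63, ¬cloudy=1−0.77=0.23; AND[a·b] → w = 0.0710
R2 (z=180.9): slow=0.49, clear=0.44; AND[a·b] → w = 0.2156
R3 (z=69.4): ¬fast=1−0.12=0.88, clear=0.44, ¬acidic=1−0.80=0.20; AND[a·b] → w = 0.0774
R4 (z=26.0): neutral=0.63, ¬clear=1−0.44=0.56; AND[a·b] → w = 0.3528
Weighted average = (0.0710·108.0 + 0.2156·180.9 + 0.0774·69.4 + 0.3528·26.0) / (0.0710 + 0.2156 + 0.0774 + 0.3528)
  = 61.2173 / 0.7168 = 85.399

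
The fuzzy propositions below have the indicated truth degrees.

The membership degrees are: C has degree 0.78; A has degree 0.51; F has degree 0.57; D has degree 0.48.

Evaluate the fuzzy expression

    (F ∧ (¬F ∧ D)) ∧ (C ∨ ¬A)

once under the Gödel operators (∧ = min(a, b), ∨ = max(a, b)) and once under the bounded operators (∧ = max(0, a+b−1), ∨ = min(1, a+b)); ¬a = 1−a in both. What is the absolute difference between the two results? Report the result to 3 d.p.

Under Gödel:
  ¬F = 1 − 0.57 = 0.43
  ¬F ∧ D = min(a, b) on (0.43, 0.48) = 0.43
  F ∧ (¬F ∧ D) = min(a, b) on (0.57, 0.43) = 0.43
  ¬A = 1 − 0.51 = 0.49
  C ∨ ¬A = max(a, b) on (0.78, 0.49) = 0.78
  (F ∧ (¬F ∧ D)) ∧ (C ∨ ¬A) = min(a, b) on (0.43, 0.78) = 0.43
  → value = 0.4300
Under bounded:
  ¬F = 1 − 0.57 = 0.43
  ¬F ∧ D = max(0, a+b−1) on (0.43, 0.48) = 0.00
  F ∧ (¬F ∧ D) = max(0, a+b−1) on (0.57, 0.00) = 0.00
  ¬A = 1 − 0.51 = 0.49
  C ∨ ¬A = min(1, a+b) on (0.78, 0.49) = 1.00
  (F ∧ (¬F ∧ D)) ∧ (C ∨ ¬A) = max(0, a+b−1) on (0.00, 1.00) = 0.00
  → value = 0.0000
|0.4300 − 0.0000| = 0.430

0.430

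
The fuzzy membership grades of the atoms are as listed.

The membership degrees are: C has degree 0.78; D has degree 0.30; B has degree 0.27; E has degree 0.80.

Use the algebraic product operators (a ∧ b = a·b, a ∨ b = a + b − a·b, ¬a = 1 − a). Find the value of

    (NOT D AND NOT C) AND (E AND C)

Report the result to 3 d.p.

NOT D = 1 − 0.3000 = 0.7000
NOT C = 1 − 0.7800 = 0.2200
NOT D AND NOT C = a·b on (0.7000, 0.2200) = 0.1540
E AND C = a·b on (0.8000, 0.7800) = 0.6240
(NOT D AND NOT C) AND (E AND C) = a·b on (0.1540, 0.6240) = 0.0961

0.096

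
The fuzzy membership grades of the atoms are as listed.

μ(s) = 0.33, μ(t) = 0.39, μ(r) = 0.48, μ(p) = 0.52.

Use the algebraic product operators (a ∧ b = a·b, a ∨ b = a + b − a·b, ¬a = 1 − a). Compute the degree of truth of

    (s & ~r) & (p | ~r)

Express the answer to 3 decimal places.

~r = 1 − 0.4800 = 0.5200
s & ~r = a·b on (0.3300, 0.5200) = 0.1716
~r = 1 − 0.4800 = 0.5200
p | ~r = a + b − a·b on (0.5200, 0.5200) = 0.7696
(s & ~r) & (p | ~r) = a·b on (0.1716, 0.7696) = 0.1321

0.132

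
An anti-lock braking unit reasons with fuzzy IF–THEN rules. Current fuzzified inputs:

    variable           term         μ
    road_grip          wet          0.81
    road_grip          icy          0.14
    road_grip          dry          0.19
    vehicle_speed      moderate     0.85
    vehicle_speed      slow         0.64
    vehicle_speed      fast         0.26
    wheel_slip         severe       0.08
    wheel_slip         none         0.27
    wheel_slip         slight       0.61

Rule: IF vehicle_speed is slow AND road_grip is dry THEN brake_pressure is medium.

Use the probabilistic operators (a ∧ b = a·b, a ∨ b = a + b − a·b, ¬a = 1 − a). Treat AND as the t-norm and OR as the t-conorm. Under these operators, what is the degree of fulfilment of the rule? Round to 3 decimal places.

0.122

firing strength: slow=0.64, dry=0.19; AND[a·b] → w = 0.1216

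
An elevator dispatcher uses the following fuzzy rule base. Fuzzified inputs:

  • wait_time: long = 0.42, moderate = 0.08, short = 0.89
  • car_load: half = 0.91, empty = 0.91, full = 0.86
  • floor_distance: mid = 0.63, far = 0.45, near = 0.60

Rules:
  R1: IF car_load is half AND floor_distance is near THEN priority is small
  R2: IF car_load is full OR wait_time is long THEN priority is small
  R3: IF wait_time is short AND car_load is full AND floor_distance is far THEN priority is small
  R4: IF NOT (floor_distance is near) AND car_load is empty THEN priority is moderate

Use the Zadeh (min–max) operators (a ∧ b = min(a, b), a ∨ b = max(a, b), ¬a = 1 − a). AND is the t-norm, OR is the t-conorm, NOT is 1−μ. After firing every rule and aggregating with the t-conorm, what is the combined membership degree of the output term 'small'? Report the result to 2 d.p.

R1: half=0.91, near=0.60; AND[min(a, b)] → w = 0.60
R2: full=0.86, long=0.42; OR[max(a, b)] → w = 0.86
R3: short=0.89, full=0.86, far=0.45; AND[min(a, b)] → w = 0.45
R4: ¬near=1−0.60=0.40, empty=0.91; AND[min(a, b)] → w = 0.40
Rules with consequent 'small': {R1, R2, R3} → strengths 0.60, 0.86, 0.45
Aggregate via t-conorm [max(a, b)]: 0.86

0.86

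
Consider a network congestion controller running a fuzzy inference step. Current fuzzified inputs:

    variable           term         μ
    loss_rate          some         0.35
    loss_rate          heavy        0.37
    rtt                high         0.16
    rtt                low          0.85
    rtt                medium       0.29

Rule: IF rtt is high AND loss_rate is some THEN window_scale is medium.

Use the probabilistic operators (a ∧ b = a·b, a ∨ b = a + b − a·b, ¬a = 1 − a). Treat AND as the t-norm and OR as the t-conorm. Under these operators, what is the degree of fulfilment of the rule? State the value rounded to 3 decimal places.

firing strength: high=0.16, some=0.35; AND[a·b] → w = 0.0560

0.056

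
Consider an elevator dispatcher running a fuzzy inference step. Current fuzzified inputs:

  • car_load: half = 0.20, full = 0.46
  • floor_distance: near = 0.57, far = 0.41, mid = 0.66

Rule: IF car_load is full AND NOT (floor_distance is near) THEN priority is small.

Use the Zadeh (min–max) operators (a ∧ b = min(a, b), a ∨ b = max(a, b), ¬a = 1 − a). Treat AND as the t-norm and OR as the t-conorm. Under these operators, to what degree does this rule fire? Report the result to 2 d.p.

firing strength: full=0.46, ¬near=1−0.57=0.43; AND[min(a, b)] → w = 0.43

0.43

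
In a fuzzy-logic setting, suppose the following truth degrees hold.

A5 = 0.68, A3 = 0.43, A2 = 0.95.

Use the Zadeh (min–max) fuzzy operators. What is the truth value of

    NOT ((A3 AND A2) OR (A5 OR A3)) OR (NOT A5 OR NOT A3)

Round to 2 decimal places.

0.57

A3 AND A2 = min(a, b) on (0.43, 0.95) = 0.43
A5 OR A3 = max(a, b) on (0.68, 0.43) = 0.68
(A3 AND A2) OR (A5 OR A3) = max(a, b) on (0.43, 0.68) = 0.68
NOT ((A3 AND A2) OR (A5 OR A3)) = 1 − 0.68 = 0.32
NOT A5 = 1 − 0.68 = 0.32
NOT A3 = 1 − 0.43 = 0.57
NOT A5 OR NOT A3 = max(a, b) on (0.32, 0.57) = 0.57
NOT ((A3 AND A2) OR (A5 OR A3)) OR (NOT A5 OR NOT A3) = max(a, b) on (0.32, 0.57) = 0.57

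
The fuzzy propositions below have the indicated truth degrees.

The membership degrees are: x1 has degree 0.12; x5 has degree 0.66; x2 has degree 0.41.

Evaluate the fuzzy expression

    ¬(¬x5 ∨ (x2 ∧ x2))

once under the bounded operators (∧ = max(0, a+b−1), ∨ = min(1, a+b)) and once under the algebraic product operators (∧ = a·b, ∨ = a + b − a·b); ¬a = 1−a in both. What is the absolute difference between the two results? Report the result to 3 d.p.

0.111

Under bounded:
  ¬x5 = 1 − 0.66 = 0.34
  x2 ∧ x2 = max(0, a+b−1) on (0.41, 0.41) = 0.00
  ¬x5 ∨ (x2 ∧ x2) = min(1, a+b) on (0.34, 0.00) = 0.34
  ¬(¬x5 ∨ (x2 ∧ x2)) = 1 − 0.34 = 0.66
  → value = 0.6600
Under algebraic product:
  ¬x5 = 1 − 0.6600 = 0.3400
  x2 ∧ x2 = a·b on (0.4100, 0.4100) = 0.1681
  ¬x5 ∨ (x2 ∧ x2) = a + b − a·b on (0.3400, 0.1681) = 0.4509
  ¬(¬x5 ∨ (x2 ∧ x2)) = 1 − 0.4509 = 0.5491
  → value = 0.5491
|0.6600 − 0.5491| = 0.111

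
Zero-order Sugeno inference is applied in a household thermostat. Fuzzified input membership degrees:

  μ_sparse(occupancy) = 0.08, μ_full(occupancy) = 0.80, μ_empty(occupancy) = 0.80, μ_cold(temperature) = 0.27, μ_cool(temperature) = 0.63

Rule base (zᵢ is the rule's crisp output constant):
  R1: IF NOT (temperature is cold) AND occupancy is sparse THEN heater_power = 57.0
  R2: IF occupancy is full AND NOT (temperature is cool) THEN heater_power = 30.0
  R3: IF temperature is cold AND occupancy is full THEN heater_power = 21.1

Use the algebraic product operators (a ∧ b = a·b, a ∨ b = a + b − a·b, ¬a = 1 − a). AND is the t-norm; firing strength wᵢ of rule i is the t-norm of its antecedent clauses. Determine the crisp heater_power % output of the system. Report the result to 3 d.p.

R1 (z=57.0): ¬cold=1−0.27=0.73, sparse=0.08; AND[a·b] → w = 0.0584
R2 (z=30.0): full=0.80, ¬cool=1−0.63=0.37; AND[a·b] → w = 0.2960
R3 (z=21.1): cold=0.27, full=0.80; AND[a·b] → w = 0.2160
Weighted average = (0.0584·57.0 + 0.2960·30.0 + 0.2160·21.1) / (0.0584 + 0.2960 + 0.2160)
  = 16.7664 / 0.5704 = 29.394

29.394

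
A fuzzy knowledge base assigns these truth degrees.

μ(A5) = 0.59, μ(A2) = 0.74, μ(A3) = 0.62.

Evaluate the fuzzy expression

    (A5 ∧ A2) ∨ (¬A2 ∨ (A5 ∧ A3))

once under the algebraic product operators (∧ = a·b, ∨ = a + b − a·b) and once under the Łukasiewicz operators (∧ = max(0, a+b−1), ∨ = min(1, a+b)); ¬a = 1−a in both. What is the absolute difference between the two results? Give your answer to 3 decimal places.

0.064

Under algebraic product:
  A5 ∧ A2 = a·b on (0.5900, 0.7400) = 0.4366
  ¬A2 = 1 − 0.7400 = 0.2600
  A5 ∧ A3 = a·b on (0.5900, 0.6200) = 0.3658
  ¬A2 ∨ (A5 ∧ A3) = a + b − a·b on (0.2600, 0.3658) = 0.5307
  (A5 ∧ A2) ∨ (¬A2 ∨ (A5 ∧ A3)) = a + b − a·b on (0.4366, 0.5307) = 0.7356
  → value = 0.7356
Under Łukasiewicz:
  A5 ∧ A2 = max(0, a+b−1) on (0.59, 0.74) = 0.33
  ¬A2 = 1 − 0.74 = 0.26
  A5 ∧ A3 = max(0, a+b−1) on (0.59, 0.62) = 0.21
  ¬A2 ∨ (A5 ∧ A3) = min(1, a+b) on (0.26, 0.21) = 0.47
  (A5 ∧ A2) ∨ (¬A2 ∨ (A5 ∧ A3)) = min(1, a+b) on (0.33, 0.47) = 0.80
  → value = 0.8000
|0.7356 − 0.8000| = 0.064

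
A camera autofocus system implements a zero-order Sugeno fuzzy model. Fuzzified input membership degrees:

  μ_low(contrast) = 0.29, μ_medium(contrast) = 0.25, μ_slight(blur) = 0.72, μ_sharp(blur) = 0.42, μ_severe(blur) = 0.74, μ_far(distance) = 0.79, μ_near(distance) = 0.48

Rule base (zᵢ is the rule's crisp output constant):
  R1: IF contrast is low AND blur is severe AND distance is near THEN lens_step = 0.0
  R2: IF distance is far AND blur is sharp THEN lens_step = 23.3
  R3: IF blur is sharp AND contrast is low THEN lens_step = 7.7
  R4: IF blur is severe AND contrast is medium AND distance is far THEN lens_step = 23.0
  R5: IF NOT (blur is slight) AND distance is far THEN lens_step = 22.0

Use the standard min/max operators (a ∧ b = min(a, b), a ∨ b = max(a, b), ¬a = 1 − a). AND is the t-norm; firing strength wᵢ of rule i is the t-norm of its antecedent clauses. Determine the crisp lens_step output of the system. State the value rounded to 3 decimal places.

R1 (z=0.0): low=0.29, severe=0.74, near=0.48; AND[min(a, b)] → w = 0.29
R2 (z=23.3): far=0.79, sharp=0.42; AND[min(a, b)] → w = 0.42
R3 (z=7.7): sharp=0.42, low=0.29; AND[min(a, b)] → w = 0.29
R4 (z=23.0): severe=0.74, medium=0.25, far=0.79; AND[min(a, b)] → w = 0.25
R5 (z=22.0): ¬slight=1−0.72=0.28, far=0.79; AND[min(a, b)] → w = 0.28
Weighted average = (0.29·0.0 + 0.42·23.3 + 0.29·7.7 + 0.25·23.0 + 0.28·22.0) / (0.29 + 0.42 + 0.29 + 0.25 + 0.28)
  = 23.9290 / 1.5300 = 15.640

15.640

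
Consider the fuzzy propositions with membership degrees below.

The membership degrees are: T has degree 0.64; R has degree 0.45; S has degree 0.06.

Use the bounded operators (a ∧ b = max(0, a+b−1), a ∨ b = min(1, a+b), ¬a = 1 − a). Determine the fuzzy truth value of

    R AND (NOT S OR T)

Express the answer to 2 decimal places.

NOT S = 1 − 0.06 = 0.94
NOT S OR T = min(1, a+b) on (0.94, 0.64) = 1.00
R AND (NOT S OR T) = max(0, a+b−1) on (0.45, 1.00) = 0.45

0.45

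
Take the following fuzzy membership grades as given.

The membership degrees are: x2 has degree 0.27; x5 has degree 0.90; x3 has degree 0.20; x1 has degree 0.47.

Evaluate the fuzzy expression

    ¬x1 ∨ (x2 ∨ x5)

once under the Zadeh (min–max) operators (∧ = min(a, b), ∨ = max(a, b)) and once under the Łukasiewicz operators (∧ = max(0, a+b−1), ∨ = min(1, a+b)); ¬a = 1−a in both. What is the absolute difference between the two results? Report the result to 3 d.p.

0.100

Under Zadeh (min–max):
  ¬x1 = 1 − 0.47 = 0.53
  x2 ∨ x5 = max(a, b) on (0.27, 0.90) = 0.90
  ¬x1 ∨ (x2 ∨ x5) = max(a, b) on (0.53, 0.90) = 0.90
  → value = 0.9000
Under Łukasiewicz:
  ¬x1 = 1 − 0.47 = 0.53
  x2 ∨ x5 = min(1, a+b) on (0.27, 0.90) = 1.00
  ¬x1 ∨ (x2 ∨ x5) = min(1, a+b) on (0.53, 1.00) = 1.00
  → value = 1.0000
|0.9000 − 1.0000| = 0.100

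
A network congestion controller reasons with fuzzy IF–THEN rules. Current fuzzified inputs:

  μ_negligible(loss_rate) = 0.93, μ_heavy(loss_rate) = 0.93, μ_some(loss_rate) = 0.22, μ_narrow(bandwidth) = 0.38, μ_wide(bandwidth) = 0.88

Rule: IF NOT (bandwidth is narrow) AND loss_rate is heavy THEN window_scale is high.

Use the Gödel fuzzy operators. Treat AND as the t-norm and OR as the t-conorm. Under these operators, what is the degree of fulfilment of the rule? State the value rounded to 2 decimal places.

firing strength: ¬narrow=1−0.38=0.62, heavy=0.93; AND[min(a, b)] → w = 0.62

0.62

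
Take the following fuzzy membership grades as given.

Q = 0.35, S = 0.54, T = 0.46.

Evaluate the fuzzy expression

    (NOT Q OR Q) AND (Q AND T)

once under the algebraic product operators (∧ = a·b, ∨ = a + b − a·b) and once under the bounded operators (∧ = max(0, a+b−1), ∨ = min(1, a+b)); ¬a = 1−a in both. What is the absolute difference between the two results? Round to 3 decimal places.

Under algebraic product:
  NOT Q = 1 − 0.3500 = 0.6500
  NOT Q OR Q = a + b − a·b on (0.6500, 0.3500) = 0.7725
  Q AND T = a·b on (0.3500, 0.4600) = 0.1610
  (NOT Q OR Q) AND (Q AND T) = a·b on (0.7725, 0.1610) = 0.1244
  → value = 0.1244
Under bounded:
  NOT Q = 1 − 0.35 = 0.65
  NOT Q OR Q = min(1, a+b) on (0.65, 0.35) = 1.00
  Q AND T = max(0, a+b−1) on (0.35, 0.46) = 0.00
  (NOT Q OR Q) AND (Q AND T) = max(0, a+b−1) on (1.00, 0.00) = 0.00
  → value = 0.0000
|0.1244 − 0.0000| = 0.124

0.124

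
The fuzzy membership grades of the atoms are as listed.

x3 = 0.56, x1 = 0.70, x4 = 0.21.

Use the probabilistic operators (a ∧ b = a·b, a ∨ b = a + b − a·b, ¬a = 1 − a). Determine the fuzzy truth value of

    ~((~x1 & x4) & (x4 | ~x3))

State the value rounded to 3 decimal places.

~x1 = 1 − 0.7000 = 0.3000
~x1 & x4 = a·b on (0.3000, 0.2100) = 0.0630
~x3 = 1 − 0.5600 = 0.4400
x4 | ~x3 = a + b − a·b on (0.2100, 0.4400) = 0.5576
(~x1 & x4) & (x4 | ~x3) = a·b on (0.0630, 0.5576) = 0.0351
~((~x1 & x4) & (x4 | ~x3)) = 1 − 0.0351 = 0.9649

0.965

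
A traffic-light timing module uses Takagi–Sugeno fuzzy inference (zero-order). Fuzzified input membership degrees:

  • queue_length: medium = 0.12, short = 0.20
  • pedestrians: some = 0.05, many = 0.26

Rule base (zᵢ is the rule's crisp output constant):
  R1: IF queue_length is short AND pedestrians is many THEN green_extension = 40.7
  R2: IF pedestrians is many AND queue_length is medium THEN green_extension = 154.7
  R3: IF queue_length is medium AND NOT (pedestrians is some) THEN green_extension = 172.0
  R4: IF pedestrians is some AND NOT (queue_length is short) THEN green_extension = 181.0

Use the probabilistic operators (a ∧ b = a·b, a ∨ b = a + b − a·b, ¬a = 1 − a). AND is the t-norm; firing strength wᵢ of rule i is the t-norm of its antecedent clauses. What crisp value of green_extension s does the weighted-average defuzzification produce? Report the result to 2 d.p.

142.46

R1 (z=40.7): short=0.20, many=0.26; AND[a·b] → w = 0.0520
R2 (z=154.7): many=0.26, medium=0.12; AND[a·b] → w = 0.0312
R3 (z=172.0): medium=0.12, ¬some=1−0.05=0.95; AND[a·b] → w = 0.1140
R4 (z=181.0): some=0.05, ¬short=1−0.20=0.80; AND[a·b] → w = 0.0400
Weighted average = (0.0520·40.7 + 0.0312·154.7 + 0.1140·172.0 + 0.0400·181.0) / (0.0520 + 0.0312 + 0.1140 + 0.0400)
  = 33.7910 / 0.2372 = 142.46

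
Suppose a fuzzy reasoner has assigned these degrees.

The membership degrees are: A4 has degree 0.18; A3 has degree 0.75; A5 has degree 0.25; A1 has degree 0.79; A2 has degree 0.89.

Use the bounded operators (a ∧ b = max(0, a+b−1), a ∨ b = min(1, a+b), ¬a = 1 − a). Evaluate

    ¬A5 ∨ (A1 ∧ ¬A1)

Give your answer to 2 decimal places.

0.75

¬A5 = 1 − 0.25 = 0.75
¬A1 = 1 − 0.79 = 0.21
A1 ∧ ¬A1 = max(0, a+b−1) on (0.79, 0.21) = 0.00
¬A5 ∨ (A1 ∧ ¬A1) = min(1, a+b) on (0.75, 0.00) = 0.75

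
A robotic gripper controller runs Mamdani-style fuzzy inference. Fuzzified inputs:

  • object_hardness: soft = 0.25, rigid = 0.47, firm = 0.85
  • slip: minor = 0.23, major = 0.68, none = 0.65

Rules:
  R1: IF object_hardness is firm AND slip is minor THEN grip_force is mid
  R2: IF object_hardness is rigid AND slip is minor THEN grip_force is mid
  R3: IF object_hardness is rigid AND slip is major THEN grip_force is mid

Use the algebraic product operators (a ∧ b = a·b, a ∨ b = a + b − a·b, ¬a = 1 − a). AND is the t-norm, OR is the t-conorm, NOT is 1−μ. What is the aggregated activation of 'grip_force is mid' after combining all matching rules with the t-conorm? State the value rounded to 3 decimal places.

0.512

R1: firm=0.85, minor=0.23; AND[a·b] → w = 0.1955
R2: rigid=0.47, minor=0.23; AND[a·b] → w = 0.1081
R3: rigid=0.47, major=0.68; AND[a·b] → w = 0.3196
Rules with consequent 'mid': {R1, R2, R3} → strengths 0.1955, 0.1081, 0.3196
Aggregate via t-conorm [a + b − a·b]: 0.5118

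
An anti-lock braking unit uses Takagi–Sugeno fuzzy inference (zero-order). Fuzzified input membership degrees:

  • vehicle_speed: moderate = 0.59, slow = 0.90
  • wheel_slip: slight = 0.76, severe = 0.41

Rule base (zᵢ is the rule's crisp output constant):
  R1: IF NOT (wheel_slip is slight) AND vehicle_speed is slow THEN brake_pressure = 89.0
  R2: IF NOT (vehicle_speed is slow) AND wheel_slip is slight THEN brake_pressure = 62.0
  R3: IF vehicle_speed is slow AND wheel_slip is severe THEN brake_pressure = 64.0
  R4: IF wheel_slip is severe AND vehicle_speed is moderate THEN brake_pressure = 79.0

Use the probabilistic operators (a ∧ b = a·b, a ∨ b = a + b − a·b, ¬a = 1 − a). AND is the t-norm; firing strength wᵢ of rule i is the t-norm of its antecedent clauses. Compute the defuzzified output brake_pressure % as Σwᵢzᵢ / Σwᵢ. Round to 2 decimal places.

R1 (z=89.0): ¬slight=1−0.76=0.24, slow=0.90; AND[a·b] → w = 0.2160
R2 (z=62.0): ¬slow=1−0.90=0.10, slight=0.76; AND[a·b] → w = 0.0760
R3 (z=64.0): slow=0.90, severe=0.41; AND[a·b] → w = 0.3690
R4 (z=79.0): severe=0.41, moderate=0.59; AND[a·b] → w = 0.2419
Weighted average = (0.2160·89.0 + 0.0760·62.0 + 0.3690·64.0 + 0.2419·79.0) / (0.2160 + 0.0760 + 0.3690 + 0.2419)
  = 66.6621 / 0.9029 = 73.83

73.83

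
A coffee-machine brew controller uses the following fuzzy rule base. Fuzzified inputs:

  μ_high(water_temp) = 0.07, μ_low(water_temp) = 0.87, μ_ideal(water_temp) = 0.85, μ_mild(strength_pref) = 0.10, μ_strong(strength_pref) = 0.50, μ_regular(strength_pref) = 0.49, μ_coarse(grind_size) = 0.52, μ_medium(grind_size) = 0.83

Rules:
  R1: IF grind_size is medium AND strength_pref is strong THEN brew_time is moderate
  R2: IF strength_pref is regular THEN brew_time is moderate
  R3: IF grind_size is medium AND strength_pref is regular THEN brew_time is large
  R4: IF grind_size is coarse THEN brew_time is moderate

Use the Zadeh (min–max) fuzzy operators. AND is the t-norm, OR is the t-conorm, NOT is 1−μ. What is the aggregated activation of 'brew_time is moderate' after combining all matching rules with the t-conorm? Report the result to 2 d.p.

R1: medium=0.83, strong=0.50; AND[min(a, b)] → w = 0.50
R2: regular=0.49 → w = 0.49
R3: medium=0.83, regular=0.49; AND[min(a, b)] → w = 0.49
R4: coarse=0.52 → w = 0.52
Rules with consequent 'moderate': {R1, R2, R4} → strengths 0.50, 0.49, 0.52
Aggregate via t-conorm [max(a, b)]: 0.52

0.52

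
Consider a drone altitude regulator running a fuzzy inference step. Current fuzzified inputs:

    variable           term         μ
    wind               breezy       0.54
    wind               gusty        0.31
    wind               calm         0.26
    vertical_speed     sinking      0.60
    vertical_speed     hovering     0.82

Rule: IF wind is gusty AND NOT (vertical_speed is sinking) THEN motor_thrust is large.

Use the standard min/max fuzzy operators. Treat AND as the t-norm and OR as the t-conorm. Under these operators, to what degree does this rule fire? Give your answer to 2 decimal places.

firing strength: gusty=0.31, ¬sinking=1−0.60=0.40; AND[min(a, b)] → w = 0.31

0.31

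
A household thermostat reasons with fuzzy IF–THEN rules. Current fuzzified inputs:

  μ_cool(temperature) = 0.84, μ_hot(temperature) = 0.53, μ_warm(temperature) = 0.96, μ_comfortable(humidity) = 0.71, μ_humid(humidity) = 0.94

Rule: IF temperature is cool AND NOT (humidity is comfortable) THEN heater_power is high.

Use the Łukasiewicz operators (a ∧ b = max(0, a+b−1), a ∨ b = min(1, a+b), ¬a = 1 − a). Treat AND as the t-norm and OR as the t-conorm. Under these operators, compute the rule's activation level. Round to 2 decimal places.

firing strength: cool=0.84, ¬comfortable=1−0.71=0.29; AND[max(0, a+b−1)] → w = 0.13

0.13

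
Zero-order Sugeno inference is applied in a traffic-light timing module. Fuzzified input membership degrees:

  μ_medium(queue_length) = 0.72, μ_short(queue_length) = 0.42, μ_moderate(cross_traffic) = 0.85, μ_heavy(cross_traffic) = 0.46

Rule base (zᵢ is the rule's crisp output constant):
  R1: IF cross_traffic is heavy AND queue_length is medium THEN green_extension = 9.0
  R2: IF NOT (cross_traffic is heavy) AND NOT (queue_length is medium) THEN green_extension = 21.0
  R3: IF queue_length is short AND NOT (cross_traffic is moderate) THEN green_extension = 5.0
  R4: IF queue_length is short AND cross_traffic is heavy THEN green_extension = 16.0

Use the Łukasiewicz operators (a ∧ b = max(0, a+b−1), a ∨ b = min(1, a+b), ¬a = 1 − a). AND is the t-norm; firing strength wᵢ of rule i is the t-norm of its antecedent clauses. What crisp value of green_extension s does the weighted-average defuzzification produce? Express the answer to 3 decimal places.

R1 (z=9.0): heavy=0.46, medium=0.72; AND[max(0, a+b−1)] → w = 0.18
R2 (z=21.0): ¬heavy=1−0.46=0.54, ¬medium=1−0.72=0.28; AND[max(0, a+b−1)] → w = 0.00
R3 (z=5.0): short=0.42, ¬moderate=1−0.85=0.15; AND[max(0, a+b−1)] → w = 0.00
R4 (z=16.0): short=0.42, heavy=0.46; AND[max(0, a+b−1)] → w = 0.00
Weighted average = (0.18·9.0 + 0.00·21.0 + 0.00·5.0 + 0.00·16.0) / (0.18 + 0.00 + 0.00 + 0.00)
  = 1.6200 / 0.1800 = 9.000

9.000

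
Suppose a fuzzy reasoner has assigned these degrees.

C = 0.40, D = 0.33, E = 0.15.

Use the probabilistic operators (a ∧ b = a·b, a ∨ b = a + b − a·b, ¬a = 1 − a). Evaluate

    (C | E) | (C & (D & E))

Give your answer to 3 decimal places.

0.500

C | E = a + b − a·b on (0.4000, 0.1500) = 0.4900
D & E = a·b on (0.3300, 0.1500) = 0.0495
C & (D & E) = a·b on (0.4000, 0.0495) = 0.0198
(C | E) | (C & (D & E)) = a + b − a·b on (0.4900, 0.0198) = 0.5001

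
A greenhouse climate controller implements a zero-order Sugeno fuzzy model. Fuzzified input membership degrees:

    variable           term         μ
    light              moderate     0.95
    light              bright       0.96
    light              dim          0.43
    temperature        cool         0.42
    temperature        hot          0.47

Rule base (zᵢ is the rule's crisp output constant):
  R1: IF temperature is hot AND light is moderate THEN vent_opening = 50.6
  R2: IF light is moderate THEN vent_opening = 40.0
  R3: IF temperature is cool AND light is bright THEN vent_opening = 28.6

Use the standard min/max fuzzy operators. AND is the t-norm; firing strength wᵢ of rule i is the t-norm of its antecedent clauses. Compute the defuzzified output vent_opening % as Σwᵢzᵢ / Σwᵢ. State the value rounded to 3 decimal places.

40.105

R1 (z=50.6): hot=0.47, moderate=0.95; AND[min(a, b)] → w = 0.47
R2 (z=40.0): moderate=0.95 → w = 0.95
R3 (z=28.6): cool=0.42, bright=0.96; AND[min(a, b)] → w = 0.42
Weighted average = (0.47·50.6 + 0.95·40.0 + 0.42·28.6) / (0.47 + 0.95 + 0.42)
  = 73.7940 / 1.8400 = 40.105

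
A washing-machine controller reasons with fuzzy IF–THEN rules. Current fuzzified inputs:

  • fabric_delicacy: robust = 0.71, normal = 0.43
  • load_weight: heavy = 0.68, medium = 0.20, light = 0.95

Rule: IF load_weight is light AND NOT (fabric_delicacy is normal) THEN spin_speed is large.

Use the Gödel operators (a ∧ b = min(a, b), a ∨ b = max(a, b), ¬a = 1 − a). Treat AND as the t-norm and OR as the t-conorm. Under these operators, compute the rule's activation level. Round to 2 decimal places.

0.57

firing strength: light=0.95, ¬normal=1−0.43=0.57; AND[min(a, b)] → w = 0.57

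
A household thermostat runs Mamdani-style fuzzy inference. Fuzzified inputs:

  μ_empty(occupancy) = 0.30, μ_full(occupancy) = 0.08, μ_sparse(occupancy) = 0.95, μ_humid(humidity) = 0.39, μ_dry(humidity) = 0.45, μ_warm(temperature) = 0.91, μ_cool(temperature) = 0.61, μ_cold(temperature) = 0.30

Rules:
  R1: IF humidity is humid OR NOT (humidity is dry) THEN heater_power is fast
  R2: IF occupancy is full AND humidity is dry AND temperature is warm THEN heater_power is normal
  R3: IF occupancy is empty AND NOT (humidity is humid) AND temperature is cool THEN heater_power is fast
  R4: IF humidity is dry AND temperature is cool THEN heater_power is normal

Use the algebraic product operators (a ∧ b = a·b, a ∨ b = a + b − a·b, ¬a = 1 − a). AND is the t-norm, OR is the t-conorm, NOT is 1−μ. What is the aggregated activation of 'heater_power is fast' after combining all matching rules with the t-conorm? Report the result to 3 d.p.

R1: humid=0.39, ¬dry=1−0.45=0.55; OR[a + b − a·b] → w = 0.7255
R2: full=0.08, dry=0.45, warm=0.91; AND[a·b] → w = 0.0328
R3: empty=0.30, ¬humid=1−0.39=0.61, cool=0.61; AND[a·b] → w = 0.1116
R4: dry=0.45, cool=0.61; AND[a·b] → w = 0.2745
Rules with consequent 'fast': {R1, R3} → strengths 0.7255, 0.1116
Aggregate via t-conorm [a + b − a·b]: 0.7561

0.756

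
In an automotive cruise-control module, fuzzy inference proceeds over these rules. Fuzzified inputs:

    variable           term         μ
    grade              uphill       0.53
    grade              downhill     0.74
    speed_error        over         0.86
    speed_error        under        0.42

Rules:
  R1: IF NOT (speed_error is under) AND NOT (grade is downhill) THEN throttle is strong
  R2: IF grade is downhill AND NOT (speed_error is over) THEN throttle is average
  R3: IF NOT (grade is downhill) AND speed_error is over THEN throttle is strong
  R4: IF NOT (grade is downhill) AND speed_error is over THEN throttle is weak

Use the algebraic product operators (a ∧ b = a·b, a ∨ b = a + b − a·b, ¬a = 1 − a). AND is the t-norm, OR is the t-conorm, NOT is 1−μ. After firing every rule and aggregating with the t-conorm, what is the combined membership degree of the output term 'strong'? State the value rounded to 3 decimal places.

R1: ¬under=1−0.42=0.58, ¬downhill=1−0.74=0.26; AND[a·b] → w = 0.1508
R2: downhill=0.74, ¬over=1−0.86=0.14; AND[a·b] → w = 0.1036
R3: ¬downhill=1−0.74=0.26, over=0.86; AND[a·b] → w = 0.2236
R4: ¬downhill=1−0.74=0.26, over=0.86; AND[a·b] → w = 0.2236
Rules with consequent 'strong': {R1, R3} → strengths 0.1508, 0.2236
Aggregate via t-conorm [a + b − a·b]: 0.3407

0.341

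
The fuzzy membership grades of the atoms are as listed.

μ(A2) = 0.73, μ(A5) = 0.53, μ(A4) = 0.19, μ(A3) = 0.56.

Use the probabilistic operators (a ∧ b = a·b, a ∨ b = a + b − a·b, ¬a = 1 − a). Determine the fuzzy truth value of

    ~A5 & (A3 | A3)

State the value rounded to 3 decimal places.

0.379

~A5 = 1 − 0.5300 = 0.4700
A3 | A3 = a + b − a·b on (0.5600, 0.5600) = 0.8064
~A5 & (A3 | A3) = a·b on (0.4700, 0.8064) = 0.3790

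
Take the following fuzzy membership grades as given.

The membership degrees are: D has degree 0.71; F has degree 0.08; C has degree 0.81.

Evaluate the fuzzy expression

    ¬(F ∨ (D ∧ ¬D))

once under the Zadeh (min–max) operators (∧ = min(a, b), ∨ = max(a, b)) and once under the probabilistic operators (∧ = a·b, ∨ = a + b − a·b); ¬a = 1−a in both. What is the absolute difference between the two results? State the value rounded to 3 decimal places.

Under Zadeh (min–max):
  ¬D = 1 − 0.71 = 0.29
  D ∧ ¬D = min(a, b) on (0.71, 0.29) = 0.29
  F ∨ (D ∧ ¬D) = max(a, b) on (0.08, 0.29) = 0.29
  ¬(F ∨ (D ∧ ¬D)) = 1 − 0.29 = 0.71
  → value = 0.7100
Under probabilistic:
  ¬D = 1 − 0.7100 = 0.2900
  D ∧ ¬D = a·b on (0.7100, 0.2900) = 0.2059
  F ∨ (D ∧ ¬D) = a + b − a·b on (0.0800, 0.2059) = 0.2694
  ¬(F ∨ (D ∧ ¬D)) = 1 − 0.2694 = 0.7306
  → value = 0.7306
|0.7100 − 0.7306| = 0.021

0.021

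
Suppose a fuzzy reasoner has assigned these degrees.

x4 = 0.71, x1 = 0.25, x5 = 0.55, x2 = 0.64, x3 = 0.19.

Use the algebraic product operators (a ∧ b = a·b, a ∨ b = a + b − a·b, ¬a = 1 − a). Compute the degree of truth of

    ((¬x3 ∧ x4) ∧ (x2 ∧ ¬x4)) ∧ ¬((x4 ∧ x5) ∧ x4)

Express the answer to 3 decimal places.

¬x3 = 1 − 0.1900 = 0.8100
¬x3 ∧ x4 = a·b on (0.8100, 0.7100) = 0.5751
¬x4 = 1 − 0.7100 = 0.2900
x2 ∧ ¬x4 = a·b on (0.6400, 0.2900) = 0.1856
(¬x3 ∧ x4) ∧ (x2 ∧ ¬x4) = a·b on (0.5751, 0.1856) = 0.1067
x4 ∧ x5 = a·b on (0.7100, 0.5500) = 0.3905
(x4 ∧ x5) ∧ x4 = a·b on (0.3905, 0.7100) = 0.2773
¬((x4 ∧ x5) ∧ x4) = 1 − 0.2773 = 0.7227
((¬x3 ∧ x4) ∧ (x2 ∧ ¬x4)) ∧ ¬((x4 ∧ x5) ∧ x4) = a·b on (0.1067, 0.7227) = 0.0771

0.077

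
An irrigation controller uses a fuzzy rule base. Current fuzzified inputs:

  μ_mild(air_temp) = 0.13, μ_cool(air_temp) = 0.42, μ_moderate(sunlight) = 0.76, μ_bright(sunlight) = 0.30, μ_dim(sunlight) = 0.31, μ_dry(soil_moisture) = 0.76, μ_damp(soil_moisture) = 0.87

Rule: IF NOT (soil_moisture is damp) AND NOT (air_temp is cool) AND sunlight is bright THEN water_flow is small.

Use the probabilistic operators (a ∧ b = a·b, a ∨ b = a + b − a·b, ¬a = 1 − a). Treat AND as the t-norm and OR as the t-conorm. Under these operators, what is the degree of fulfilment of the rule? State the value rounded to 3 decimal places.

firing strength: ¬damp=1−0.87=0.13, ¬cool=1−0.42=0.58, bright=0.30; AND[a·b] → w = 0.0226

0.023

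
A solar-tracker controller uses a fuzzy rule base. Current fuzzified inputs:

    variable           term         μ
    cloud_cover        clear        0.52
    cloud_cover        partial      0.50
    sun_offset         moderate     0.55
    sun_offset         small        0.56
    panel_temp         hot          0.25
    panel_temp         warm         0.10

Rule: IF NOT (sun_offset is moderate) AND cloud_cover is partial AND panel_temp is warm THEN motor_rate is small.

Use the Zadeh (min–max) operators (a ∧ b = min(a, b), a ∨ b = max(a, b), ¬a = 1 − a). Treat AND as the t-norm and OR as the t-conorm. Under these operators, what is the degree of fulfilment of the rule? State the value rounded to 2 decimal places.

firing strength: ¬moderate=1−0.55=0.45, partial=0.50, warm=0.10; AND[min(a, b)] → w = 0.10

0.10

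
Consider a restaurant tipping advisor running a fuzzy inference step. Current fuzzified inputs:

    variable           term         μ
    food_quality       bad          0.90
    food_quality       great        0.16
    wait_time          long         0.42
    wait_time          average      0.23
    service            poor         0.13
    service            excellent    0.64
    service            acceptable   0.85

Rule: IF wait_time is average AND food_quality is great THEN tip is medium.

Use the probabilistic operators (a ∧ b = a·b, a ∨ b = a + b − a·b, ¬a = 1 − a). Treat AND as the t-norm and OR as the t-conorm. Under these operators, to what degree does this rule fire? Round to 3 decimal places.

0.037

firing strength: average=0.23, great=0.16; AND[a·b] → w = 0.0368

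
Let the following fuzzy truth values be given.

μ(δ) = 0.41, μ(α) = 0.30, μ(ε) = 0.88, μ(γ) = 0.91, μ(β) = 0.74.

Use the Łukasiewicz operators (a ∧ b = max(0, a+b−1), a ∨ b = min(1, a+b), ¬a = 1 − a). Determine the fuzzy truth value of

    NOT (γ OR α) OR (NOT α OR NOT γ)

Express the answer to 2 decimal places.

γ OR α = min(1, a+b) on (0.91, 0.30) = 1.00
NOT (γ OR α) = 1 − 1.00 = 0.00
NOT α = 1 − 0.30 = 0.70
NOT γ = 1 − 0.91 = 0.09
NOT α OR NOT γ = min(1, a+b) on (0.70, 0.09) = 0.79
NOT (γ OR α) OR (NOT α OR NOT γ) = min(1, a+b) on (0.00, 0.79) = 0.79

0.79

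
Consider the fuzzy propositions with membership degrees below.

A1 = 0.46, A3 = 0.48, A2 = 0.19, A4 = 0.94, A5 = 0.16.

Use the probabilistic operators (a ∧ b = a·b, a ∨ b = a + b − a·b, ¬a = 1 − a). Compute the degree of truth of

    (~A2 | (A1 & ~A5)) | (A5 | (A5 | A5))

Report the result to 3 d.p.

~A2 = 1 − 0.1900 = 0.8100
~A5 = 1 − 0.1600 = 0.8400
A1 & ~A5 = a·b on (0.4600, 0.8400) = 0.3864
~A2 | (A1 & ~A5) = a + b − a·b on (0.8100, 0.3864) = 0.8834
A5 | A5 = a + b − a·b on (0.1600, 0.1600) = 0.2944
A5 | (A5 | A5) = a + b − a·b on (0.1600, 0.2944) = 0.4073
(~A2 | (A1 & ~A5)) | (A5 | (A5 | A5)) = a + b − a·b on (0.8834, 0.4073) = 0.9309

0.931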